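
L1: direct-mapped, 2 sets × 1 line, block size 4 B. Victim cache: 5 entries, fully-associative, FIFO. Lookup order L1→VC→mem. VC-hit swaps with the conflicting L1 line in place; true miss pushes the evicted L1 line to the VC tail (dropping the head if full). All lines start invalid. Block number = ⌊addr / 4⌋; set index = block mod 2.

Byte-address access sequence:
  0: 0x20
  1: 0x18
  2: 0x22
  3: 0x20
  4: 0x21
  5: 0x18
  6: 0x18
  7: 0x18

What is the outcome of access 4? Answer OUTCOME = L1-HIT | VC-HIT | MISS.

OUTCOME = L1-HIT

  [0] addr=0x20 blk=8 s=0: MISS | VC []
  [1] addr=0x18 blk=6 s=0: MISS | VC [8]
  [2] addr=0x22 blk=8 s=0: VC-HIT | VC [6]
  [3] addr=0x20 blk=8 s=0: L1-HIT | VC [6]
  [4] addr=0x21 blk=8 s=0: L1-HIT | VC [6]
  [5] addr=0x18 blk=6 s=0: VC-HIT | VC [8]
  [6] addr=0x18 blk=6 s=0: L1-HIT | VC [8]
  [7] addr=0x18 blk=6 s=0: L1-HIT | VC [8]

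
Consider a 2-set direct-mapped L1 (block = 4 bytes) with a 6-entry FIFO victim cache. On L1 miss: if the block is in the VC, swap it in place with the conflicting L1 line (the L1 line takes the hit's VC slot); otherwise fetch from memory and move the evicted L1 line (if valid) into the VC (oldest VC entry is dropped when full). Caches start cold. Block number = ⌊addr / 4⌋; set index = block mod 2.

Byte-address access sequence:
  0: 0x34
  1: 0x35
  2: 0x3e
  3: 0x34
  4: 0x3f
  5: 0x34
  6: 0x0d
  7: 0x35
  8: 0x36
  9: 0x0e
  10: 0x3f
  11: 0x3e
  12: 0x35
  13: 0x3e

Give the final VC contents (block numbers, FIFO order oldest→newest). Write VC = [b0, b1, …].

  [0] addr=0x34 blk=13 s=1: MISS | VC []
  [1] addr=0x35 blk=13 s=1: L1-HIT | VC []
  [2] addr=0x3e blk=15 s=1: MISS | VC [13]
  [3] addr=0x34 blk=13 s=1: VC-HIT | VC [15]
  [4] addr=0x3f blk=15 s=1: VC-HIT | VC [13]
  [5] addr=0x34 blk=13 s=1: VC-HIT | VC [15]
  [6] addr=0xd blk=3 s=1: MISS | VC [15, 13]
  [7] addr=0x35 blk=13 s=1: VC-HIT | VC [15, 3]
  [8] addr=0x36 blk=13 s=1: L1-HIT | VC [15, 3]
  [9] addr=0xe blk=3 s=1: VC-HIT | VC [15, 13]
  [10] addr=0x3f blk=15 s=1: VC-HIT | VC [3, 13]
  [11] addr=0x3e blk=15 s=1: L1-HIT | VC [3, 13]
  [12] addr=0x35 blk=13 s=1: VC-HIT | VC [3, 15]
  [13] addr=0x3e blk=15 s=1: VC-HIT | VC [3, 13]

VC = [3, 13]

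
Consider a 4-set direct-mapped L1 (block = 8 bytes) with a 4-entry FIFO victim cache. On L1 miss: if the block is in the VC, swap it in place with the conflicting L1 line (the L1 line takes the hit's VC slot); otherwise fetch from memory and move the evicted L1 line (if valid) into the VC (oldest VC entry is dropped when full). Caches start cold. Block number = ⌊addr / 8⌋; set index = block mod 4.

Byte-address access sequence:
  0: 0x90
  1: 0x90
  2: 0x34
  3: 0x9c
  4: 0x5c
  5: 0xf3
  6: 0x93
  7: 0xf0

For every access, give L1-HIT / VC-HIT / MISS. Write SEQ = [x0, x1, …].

0: 0x90 (blk 18, set 2) → MISS  vc=[]
1: 0x90 (blk 18, set 2) → L1-HIT  vc=[]
2: 0x34 (blk 6, set 2) → MISS  vc=[18]
3: 0x9c (blk 19, set 3) → MISS  vc=[18]
4: 0x5c (blk 11, set 3) → MISS  vc=[18, 19]
5: 0xf3 (blk 30, set 2) → MISS  vc=[18, 19, 6]
6: 0x93 (blk 18, set 2) → VC-HIT  vc=[30, 19, 6]
7: 0xf0 (blk 30, set 2) → VC-HIT  vc=[18, 19, 6]

SEQ = [MISS, L1-HIT, MISS, MISS, MISS, MISS, VC-HIT, VC-HIT]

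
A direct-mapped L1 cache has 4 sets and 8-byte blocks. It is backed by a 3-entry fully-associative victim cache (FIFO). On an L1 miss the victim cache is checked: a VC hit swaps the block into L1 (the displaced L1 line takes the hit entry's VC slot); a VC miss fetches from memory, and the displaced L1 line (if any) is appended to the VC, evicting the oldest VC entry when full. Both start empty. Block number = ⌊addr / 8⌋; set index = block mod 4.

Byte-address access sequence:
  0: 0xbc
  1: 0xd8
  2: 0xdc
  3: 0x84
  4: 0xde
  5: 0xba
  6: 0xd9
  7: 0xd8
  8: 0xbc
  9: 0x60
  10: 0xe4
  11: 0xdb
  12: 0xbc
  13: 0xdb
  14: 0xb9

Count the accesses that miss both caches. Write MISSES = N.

MISSES = 5

#0 0xbc→b23/s3 MISS; vc=[]
#1 0xd8→b27/s3 MISS; vc=[23]
#2 0xdc→b27/s3 L1-HIT; vc=[23]
#3 0x84→b16/s0 MISS; vc=[23]
#4 0xde→b27/s3 L1-HIT; vc=[23]
#5 0xba→b23/s3 VC-HIT; vc=[27]
#6 0xd9→b27/s3 VC-HIT; vc=[23]
#7 0xd8→b27/s3 L1-HIT; vc=[23]
#8 0xbc→b23/s3 VC-HIT; vc=[27]
#9 0x60→b12/s0 MISS; vc=[27,16]
#10 0xe4→b28/s0 MISS; vc=[27,16,12]
#11 0xdb→b27/s3 VC-HIT; vc=[23,16,12]
#12 0xbc→b23/s3 VC-HIT; vc=[27,16,12]
#13 0xdb→b27/s3 VC-HIT; vc=[23,16,12]
#14 0xb9→b23/s3 VC-HIT; vc=[27,16,12]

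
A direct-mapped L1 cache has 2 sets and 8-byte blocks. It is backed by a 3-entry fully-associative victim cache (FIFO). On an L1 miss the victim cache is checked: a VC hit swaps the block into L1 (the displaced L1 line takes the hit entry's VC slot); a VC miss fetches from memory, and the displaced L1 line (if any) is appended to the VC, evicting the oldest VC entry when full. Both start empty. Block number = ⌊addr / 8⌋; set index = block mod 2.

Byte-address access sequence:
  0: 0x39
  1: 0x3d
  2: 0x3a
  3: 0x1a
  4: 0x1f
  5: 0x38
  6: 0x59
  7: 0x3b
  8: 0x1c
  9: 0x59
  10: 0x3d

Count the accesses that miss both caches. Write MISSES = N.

#0 0x39→b7/s1 MISS; vc=[]
#1 0x3d→b7/s1 L1-HIT; vc=[]
#2 0x3a→b7/s1 L1-HIT; vc=[]
#3 0x1a→b3/s1 MISS; vc=[7]
#4 0x1f→b3/s1 L1-HIT; vc=[7]
#5 0x38→b7/s1 VC-HIT; vc=[3]
#6 0x59→b11/s1 MISS; vc=[3,7]
#7 0x3b→b7/s1 VC-HIT; vc=[3,11]
#8 0x1c→b3/s1 VC-HIT; vc=[7,11]
#9 0x59→b11/s1 VC-HIT; vc=[7,3]
#10 0x3d→b7/s1 VC-HIT; vc=[11,3]

MISSES = 3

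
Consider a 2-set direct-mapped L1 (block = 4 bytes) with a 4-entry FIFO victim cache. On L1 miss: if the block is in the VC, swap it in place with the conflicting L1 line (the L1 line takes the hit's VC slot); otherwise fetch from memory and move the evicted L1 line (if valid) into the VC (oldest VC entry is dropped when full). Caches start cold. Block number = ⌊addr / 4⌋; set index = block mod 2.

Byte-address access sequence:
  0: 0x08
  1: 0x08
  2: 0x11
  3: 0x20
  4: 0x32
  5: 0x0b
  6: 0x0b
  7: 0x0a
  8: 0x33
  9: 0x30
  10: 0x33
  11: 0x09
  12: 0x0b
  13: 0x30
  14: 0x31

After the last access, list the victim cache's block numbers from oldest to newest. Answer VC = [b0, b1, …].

  [0] addr=0x8 blk=2 s=0: MISS | VC []
  [1] addr=0x8 blk=2 s=0: L1-HIT | VC []
  [2] addr=0x11 blk=4 s=0: MISS | VC [2]
  [3] addr=0x20 blk=8 s=0: MISS | VC [2, 4]
  [4] addr=0x32 blk=12 s=0: MISS | VC [2, 4, 8]
  [5] addr=0xb blk=2 s=0: VC-HIT | VC [12, 4, 8]
  [6] addr=0xb blk=2 s=0: L1-HIT | VC [12, 4, 8]
  [7] addr=0xa blk=2 s=0: L1-HIT | VC [12, 4, 8]
  [8] addr=0x33 blk=12 s=0: VC-HIT | VC [2, 4, 8]
  [9] addr=0x30 blk=12 s=0: L1-HIT | VC [2, 4, 8]
  [10] addr=0x33 blk=12 s=0: L1-HIT | VC [2, 4, 8]
  [11] addr=0x9 blk=2 s=0: VC-HIT | VC [12, 4, 8]
  [12] addr=0xb blk=2 s=0: L1-HIT | VC [12, 4, 8]
  [13] addr=0x30 blk=12 s=0: VC-HIT | VC [2, 4, 8]
  [14] addr=0x31 blk=12 s=0: L1-HIT | VC [2, 4, 8]

VC = [2, 4, 8]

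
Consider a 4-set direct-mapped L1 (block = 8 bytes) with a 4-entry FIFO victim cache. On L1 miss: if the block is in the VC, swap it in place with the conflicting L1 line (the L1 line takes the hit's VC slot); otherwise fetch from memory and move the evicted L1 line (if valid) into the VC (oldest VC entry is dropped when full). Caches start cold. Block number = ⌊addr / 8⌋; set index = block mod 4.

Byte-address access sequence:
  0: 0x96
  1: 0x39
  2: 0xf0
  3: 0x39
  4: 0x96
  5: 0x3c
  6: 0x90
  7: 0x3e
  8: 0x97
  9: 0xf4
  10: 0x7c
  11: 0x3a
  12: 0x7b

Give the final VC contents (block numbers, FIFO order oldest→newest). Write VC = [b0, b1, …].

  [0] addr=0x96 blk=18 s=2: MISS | VC []
  [1] addr=0x39 blk=7 s=3: MISS | VC []
  [2] addr=0xf0 blk=30 s=2: MISS | VC [18]
  [3] addr=0x39 blk=7 s=3: L1-HIT | VC [18]
  [4] addr=0x96 blk=18 s=2: VC-HIT | VC [30]
  [5] addr=0x3c blk=7 s=3: L1-HIT | VC [30]
  [6] addr=0x90 blk=18 s=2: L1-HIT | VC [30]
  [7] addr=0x3e blk=7 s=3: L1-HIT | VC [30]
  [8] addr=0x97 blk=18 s=2: L1-HIT | VC [30]
  [9] addr=0xf4 blk=30 s=2: VC-HIT | VC [18]
  [10] addr=0x7c blk=15 s=3: MISS | VC [18, 7]
  [11] addr=0x3a blk=7 s=3: VC-HIT | VC [18, 15]
  [12] addr=0x7b blk=15 s=3: VC-HIT | VC [18, 7]

VC = [18, 7]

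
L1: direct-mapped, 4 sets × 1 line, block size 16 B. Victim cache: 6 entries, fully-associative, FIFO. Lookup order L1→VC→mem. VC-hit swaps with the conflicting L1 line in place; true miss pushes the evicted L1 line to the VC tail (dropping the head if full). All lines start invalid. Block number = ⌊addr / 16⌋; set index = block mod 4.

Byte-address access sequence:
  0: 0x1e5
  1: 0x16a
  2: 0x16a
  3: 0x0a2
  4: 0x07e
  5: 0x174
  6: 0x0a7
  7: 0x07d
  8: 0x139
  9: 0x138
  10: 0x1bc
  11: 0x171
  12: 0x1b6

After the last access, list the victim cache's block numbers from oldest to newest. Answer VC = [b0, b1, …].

  [0] addr=0x1e5 blk=30 s=2: MISS | VC []
  [1] addr=0x16a blk=22 s=2: MISS | VC [30]
  [2] addr=0x16a blk=22 s=2: L1-HIT | VC [30]
  [3] addr=0xa2 blk=10 s=2: MISS | VC [30, 22]
  [4] addr=0x7e blk=7 s=3: MISS | VC [30, 22]
  [5] addr=0x174 blk=23 s=3: MISS | VC [30, 22, 7]
  [6] addr=0xa7 blk=10 s=2: L1-HIT | VC [30, 22, 7]
  [7] addr=0x7d blk=7 s=3: VC-HIT | VC [30, 22, 23]
  [8] addr=0x139 blk=19 s=3: MISS | VC [30, 22, 23, 7]
  [9] addr=0x138 blk=19 s=3: L1-HIT | VC [30, 22, 23, 7]
  [10] addr=0x1bc blk=27 s=3: MISS | VC [30, 22, 23, 7, 19]
  [11] addr=0x171 blk=23 s=3: VC-HIT | VC [30, 22, 27, 7, 19]
  [12] addr=0x1b6 blk=27 s=3: VC-HIT | VC [30, 22, 23, 7, 19]

VC = [30, 22, 23, 7, 19]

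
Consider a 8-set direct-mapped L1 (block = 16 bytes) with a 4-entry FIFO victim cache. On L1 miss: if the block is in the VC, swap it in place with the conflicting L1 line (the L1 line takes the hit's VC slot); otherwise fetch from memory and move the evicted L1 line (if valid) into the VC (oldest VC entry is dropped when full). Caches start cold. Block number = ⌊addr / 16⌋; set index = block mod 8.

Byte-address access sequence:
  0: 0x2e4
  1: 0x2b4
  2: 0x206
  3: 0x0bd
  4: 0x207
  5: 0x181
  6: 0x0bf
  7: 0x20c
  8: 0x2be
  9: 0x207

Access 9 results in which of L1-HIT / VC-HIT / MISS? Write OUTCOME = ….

OUTCOME = L1-HIT

0: 0x2e4 (blk 46, set 6) → MISS  vc=[]
1: 0x2b4 (blk 43, set 3) → MISS  vc=[]
2: 0x206 (blk 32, set 0) → MISS  vc=[]
3: 0xbd (blk 11, set 3) → MISS  vc=[43]
4: 0x207 (blk 32, set 0) → L1-HIT  vc=[43]
5: 0x181 (blk 24, set 0) → MISS  vc=[43, 32]
6: 0xbf (blk 11, set 3) → L1-HIT  vc=[43, 32]
7: 0x20c (blk 32, set 0) → VC-HIT  vc=[43, 24]
8: 0x2be (blk 43, set 3) → VC-HIT  vc=[11, 24]
9: 0x207 (blk 32, set 0) → L1-HIT  vc=[11, 24]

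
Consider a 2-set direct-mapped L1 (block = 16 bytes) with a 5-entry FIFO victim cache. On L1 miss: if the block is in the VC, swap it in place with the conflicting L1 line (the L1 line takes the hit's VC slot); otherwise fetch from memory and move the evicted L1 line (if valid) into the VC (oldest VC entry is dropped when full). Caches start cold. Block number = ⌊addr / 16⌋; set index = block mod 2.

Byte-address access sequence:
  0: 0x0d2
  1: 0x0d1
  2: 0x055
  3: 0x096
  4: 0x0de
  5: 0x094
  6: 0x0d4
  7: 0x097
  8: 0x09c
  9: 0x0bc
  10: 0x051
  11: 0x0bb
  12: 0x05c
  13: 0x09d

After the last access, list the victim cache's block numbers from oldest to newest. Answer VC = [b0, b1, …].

#0 0xd2→b13/s1 MISS; vc=[]
#1 0xd1→b13/s1 L1-HIT; vc=[]
#2 0x55→b5/s1 MISS; vc=[13]
#3 0x96→b9/s1 MISS; vc=[13,5]
#4 0xde→b13/s1 VC-HIT; vc=[9,5]
#5 0x94→b9/s1 VC-HIT; vc=[13,5]
#6 0xd4→b13/s1 VC-HIT; vc=[9,5]
#7 0x97→b9/s1 VC-HIT; vc=[13,5]
#8 0x9c→b9/s1 L1-HIT; vc=[13,5]
#9 0xbc→b11/s1 MISS; vc=[13,5,9]
#10 0x51→b5/s1 VC-HIT; vc=[13,11,9]
#11 0xbb→b11/s1 VC-HIT; vc=[13,5,9]
#12 0x5c→b5/s1 VC-HIT; vc=[13,11,9]
#13 0x9d→b9/s1 VC-HIT; vc=[13,11,5]

VC = [13, 11, 5]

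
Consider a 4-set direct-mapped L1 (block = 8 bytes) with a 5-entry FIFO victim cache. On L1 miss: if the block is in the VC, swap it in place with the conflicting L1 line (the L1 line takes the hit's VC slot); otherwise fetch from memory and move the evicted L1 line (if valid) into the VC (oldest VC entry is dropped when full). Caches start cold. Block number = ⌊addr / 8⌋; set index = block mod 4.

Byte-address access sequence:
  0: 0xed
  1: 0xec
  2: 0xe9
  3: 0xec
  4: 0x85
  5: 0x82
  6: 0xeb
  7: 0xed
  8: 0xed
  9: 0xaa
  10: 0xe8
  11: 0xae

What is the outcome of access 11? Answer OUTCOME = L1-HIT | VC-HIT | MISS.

OUTCOME = VC-HIT

#0 0xed→b29/s1 MISS; vc=[]
#1 0xec→b29/s1 L1-HIT; vc=[]
#2 0xe9→b29/s1 L1-HIT; vc=[]
#3 0xec→b29/s1 L1-HIT; vc=[]
#4 0x85→b16/s0 MISS; vc=[]
#5 0x82→b16/s0 L1-HIT; vc=[]
#6 0xeb→b29/s1 L1-HIT; vc=[]
#7 0xed→b29/s1 L1-HIT; vc=[]
#8 0xed→b29/s1 L1-HIT; vc=[]
#9 0xaa→b21/s1 MISS; vc=[29]
#10 0xe8→b29/s1 VC-HIT; vc=[21]
#11 0xae→b21/s1 VC-HIT; vc=[29]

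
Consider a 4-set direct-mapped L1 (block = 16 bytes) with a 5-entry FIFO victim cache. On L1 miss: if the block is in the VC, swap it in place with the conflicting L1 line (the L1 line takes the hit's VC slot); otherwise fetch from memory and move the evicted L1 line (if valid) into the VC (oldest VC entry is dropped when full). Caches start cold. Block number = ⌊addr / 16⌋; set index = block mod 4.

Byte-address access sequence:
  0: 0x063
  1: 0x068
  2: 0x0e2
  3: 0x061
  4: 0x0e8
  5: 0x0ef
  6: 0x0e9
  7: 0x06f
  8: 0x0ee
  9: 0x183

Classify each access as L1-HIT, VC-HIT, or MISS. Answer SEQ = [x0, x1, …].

0: 0x63 (blk 6, set 2) → MISS  vc=[]
1: 0x68 (blk 6, set 2) → L1-HIT  vc=[]
2: 0xe2 (blk 14, set 2) → MISS  vc=[6]
3: 0x61 (blk 6, set 2) → VC-HIT  vc=[14]
4: 0xe8 (blk 14, set 2) → VC-HIT  vc=[6]
5: 0xef (blk 14, set 2) → L1-HIT  vc=[6]
6: 0xe9 (blk 14, set 2) → L1-HIT  vc=[6]
7: 0x6f (blk 6, set 2) → VC-HIT  vc=[14]
8: 0xee (blk 14, set 2) → VC-HIT  vc=[6]
9: 0x183 (blk 24, set 0) → MISS  vc=[6]

SEQ = [MISS, L1-HIT, MISS, VC-HIT, VC-HIT, L1-HIT, L1-HIT, VC-HIT, VC-HIT, MISS]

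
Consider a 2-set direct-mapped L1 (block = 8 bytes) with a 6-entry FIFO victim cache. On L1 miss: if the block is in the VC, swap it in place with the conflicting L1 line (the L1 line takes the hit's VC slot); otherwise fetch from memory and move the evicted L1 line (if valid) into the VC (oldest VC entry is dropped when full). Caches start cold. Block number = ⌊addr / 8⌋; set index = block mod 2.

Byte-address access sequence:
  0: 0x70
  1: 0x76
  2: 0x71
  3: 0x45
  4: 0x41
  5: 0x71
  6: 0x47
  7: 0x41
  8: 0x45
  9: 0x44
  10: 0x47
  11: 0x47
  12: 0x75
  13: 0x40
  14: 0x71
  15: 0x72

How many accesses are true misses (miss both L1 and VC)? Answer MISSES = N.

  [0] addr=0x70 blk=14 s=0: MISS | VC []
  [1] addr=0x76 blk=14 s=0: L1-HIT | VC []
  [2] addr=0x71 blk=14 s=0: L1-HIT | VC []
  [3] addr=0x45 blk=8 s=0: MISS | VC [14]
  [4] addr=0x41 blk=8 s=0: L1-HIT | VC [14]
  [5] addr=0x71 blk=14 s=0: VC-HIT | VC [8]
  [6] addr=0x47 blk=8 s=0: VC-HIT | VC [14]
  [7] addr=0x41 blk=8 s=0: L1-HIT | VC [14]
  [8] addr=0x45 blk=8 s=0: L1-HIT | VC [14]
  [9] addr=0x44 blk=8 s=0: L1-HIT | VC [14]
  [10] addr=0x47 blk=8 s=0: L1-HIT | VC [14]
  [11] addr=0x47 blk=8 s=0: L1-HIT | VC [14]
  [12] addr=0x75 blk=14 s=0: VC-HIT | VC [8]
  [13] addr=0x40 blk=8 s=0: VC-HIT | VC [14]
  [14] addr=0x71 blk=14 s=0: VC-HIT | VC [8]
  [15] addr=0x72 blk=14 s=0: L1-HIT | VC [8]

MISSES = 2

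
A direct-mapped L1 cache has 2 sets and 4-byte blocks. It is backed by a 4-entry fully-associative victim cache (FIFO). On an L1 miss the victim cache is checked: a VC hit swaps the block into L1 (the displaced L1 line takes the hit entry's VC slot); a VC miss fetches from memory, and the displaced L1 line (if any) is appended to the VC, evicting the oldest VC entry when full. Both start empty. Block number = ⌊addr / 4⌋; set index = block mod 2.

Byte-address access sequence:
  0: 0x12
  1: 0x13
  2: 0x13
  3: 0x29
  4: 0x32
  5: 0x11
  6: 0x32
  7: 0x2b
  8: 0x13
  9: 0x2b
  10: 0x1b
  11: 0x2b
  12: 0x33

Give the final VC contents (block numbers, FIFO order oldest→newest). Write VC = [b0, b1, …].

#0 0x12→b4/s0 MISS; vc=[]
#1 0x13→b4/s0 L1-HIT; vc=[]
#2 0x13→b4/s0 L1-HIT; vc=[]
#3 0x29→b10/s0 MISS; vc=[4]
#4 0x32→b12/s0 MISS; vc=[4,10]
#5 0x11→b4/s0 VC-HIT; vc=[12,10]
#6 0x32→b12/s0 VC-HIT; vc=[4,10]
#7 0x2b→b10/s0 VC-HIT; vc=[4,12]
#8 0x13→b4/s0 VC-HIT; vc=[10,12]
#9 0x2b→b10/s0 VC-HIT; vc=[4,12]
#10 0x1b→b6/s0 MISS; vc=[4,12,10]
#11 0x2b→b10/s0 VC-HIT; vc=[4,12,6]
#12 0x33→b12/s0 VC-HIT; vc=[4,10,6]

VC = [4, 10, 6]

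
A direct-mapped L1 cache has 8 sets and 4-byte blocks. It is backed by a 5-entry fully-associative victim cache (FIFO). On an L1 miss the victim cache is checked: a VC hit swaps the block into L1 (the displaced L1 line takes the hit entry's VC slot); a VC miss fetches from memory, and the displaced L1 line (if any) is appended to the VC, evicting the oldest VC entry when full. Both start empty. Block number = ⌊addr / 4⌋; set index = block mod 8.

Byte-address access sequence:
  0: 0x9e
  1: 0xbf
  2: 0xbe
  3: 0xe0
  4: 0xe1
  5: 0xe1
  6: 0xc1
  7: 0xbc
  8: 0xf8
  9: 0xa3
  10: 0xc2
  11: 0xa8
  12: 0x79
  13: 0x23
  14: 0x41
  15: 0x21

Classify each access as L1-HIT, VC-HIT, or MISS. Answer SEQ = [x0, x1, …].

SEQ = [MISS, MISS, L1-HIT, MISS, L1-HIT, L1-HIT, MISS, L1-HIT, MISS, MISS, VC-HIT, MISS, MISS, MISS, MISS, VC-HIT]

#0 0x9e→b39/s7 MISS; vc=[]
#1 0xbf→b47/s7 MISS; vc=[39]
#2 0xbe→b47/s7 L1-HIT; vc=[39]
#3 0xe0→b56/s0 MISS; vc=[39]
#4 0xe1→b56/s0 L1-HIT; vc=[39]
#5 0xe1→b56/s0 L1-HIT; vc=[39]
#6 0xc1→b48/s0 MISS; vc=[39,56]
#7 0xbc→b47/s7 L1-HIT; vc=[39,56]
#8 0xf8→b62/s6 MISS; vc=[39,56]
#9 0xa3→b40/s0 MISS; vc=[39,56,48]
#10 0xc2→b48/s0 VC-HIT; vc=[39,56,40]
#11 0xa8→b42/s2 MISS; vc=[39,56,40]
#12 0x79→b30/s6 MISS; vc=[39,56,40,62]
#13 0x23→b8/s0 MISS; vc=[39,56,40,62,48]
#14 0x41→b16/s0 MISS; vc=[56,40,62,48,8]
#15 0x21→b8/s0 VC-HIT; vc=[56,40,62,48,16]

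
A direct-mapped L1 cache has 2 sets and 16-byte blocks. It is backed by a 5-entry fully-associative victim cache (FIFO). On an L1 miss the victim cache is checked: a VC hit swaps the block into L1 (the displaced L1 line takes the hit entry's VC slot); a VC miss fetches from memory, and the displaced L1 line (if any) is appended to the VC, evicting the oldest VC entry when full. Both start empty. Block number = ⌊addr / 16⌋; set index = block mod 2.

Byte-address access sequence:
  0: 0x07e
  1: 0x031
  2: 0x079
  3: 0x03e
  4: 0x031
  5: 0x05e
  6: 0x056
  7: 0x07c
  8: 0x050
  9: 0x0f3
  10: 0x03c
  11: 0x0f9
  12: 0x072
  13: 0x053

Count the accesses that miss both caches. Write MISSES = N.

  [0] addr=0x7e blk=7 s=1: MISS | VC []
  [1] addr=0x31 blk=3 s=1: MISS | VC [7]
  [2] addr=0x79 blk=7 s=1: VC-HIT | VC [3]
  [3] addr=0x3e blk=3 s=1: VC-HIT | VC [7]
  [4] addr=0x31 blk=3 s=1: L1-HIT | VC [7]
  [5] addr=0x5e blk=5 s=1: MISS | VC [7, 3]
  [6] addr=0x56 blk=5 s=1: L1-HIT | VC [7, 3]
  [7] addr=0x7c blk=7 s=1: VC-HIT | VC [5, 3]
  [8] addr=0x50 blk=5 s=1: VC-HIT | VC [7, 3]
  [9] addr=0xf3 blk=15 s=1: MISS | VC [7, 3, 5]
  [10] addr=0x3c blk=3 s=1: VC-HIT | VC [7, 15, 5]
  [11] addr=0xf9 blk=15 s=1: VC-HIT | VC [7, 3, 5]
  [12] addr=0x72 blk=7 s=1: VC-HIT | VC [15, 3, 5]
  [13] addr=0x53 blk=5 s=1: VC-HIT | VC [15, 3, 7]

MISSES = 4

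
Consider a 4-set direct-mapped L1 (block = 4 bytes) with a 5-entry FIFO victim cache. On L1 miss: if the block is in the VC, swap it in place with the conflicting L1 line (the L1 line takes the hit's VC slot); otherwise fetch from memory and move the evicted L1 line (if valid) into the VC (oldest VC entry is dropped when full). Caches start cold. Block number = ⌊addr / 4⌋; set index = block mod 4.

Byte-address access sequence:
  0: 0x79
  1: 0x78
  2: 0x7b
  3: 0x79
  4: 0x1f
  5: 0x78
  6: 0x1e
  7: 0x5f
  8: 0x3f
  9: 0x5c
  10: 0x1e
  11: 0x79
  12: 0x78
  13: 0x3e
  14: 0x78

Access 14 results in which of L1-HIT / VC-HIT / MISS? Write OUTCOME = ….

OUTCOME = L1-HIT

#0 0x79→b30/s2 MISS; vc=[]
#1 0x78→b30/s2 L1-HIT; vc=[]
#2 0x7b→b30/s2 L1-HIT; vc=[]
#3 0x79→b30/s2 L1-HIT; vc=[]
#4 0x1f→b7/s3 MISS; vc=[]
#5 0x78→b30/s2 L1-HIT; vc=[]
#6 0x1e→b7/s3 L1-HIT; vc=[]
#7 0x5f→b23/s3 MISS; vc=[7]
#8 0x3f→b15/s3 MISS; vc=[7,23]
#9 0x5c→b23/s3 VC-HIT; vc=[7,15]
#10 0x1e→b7/s3 VC-HIT; vc=[23,15]
#11 0x79→b30/s2 L1-HIT; vc=[23,15]
#12 0x78→b30/s2 L1-HIT; vc=[23,15]
#13 0x3e→b15/s3 VC-HIT; vc=[23,7]
#14 0x78→b30/s2 L1-HIT; vc=[23,7]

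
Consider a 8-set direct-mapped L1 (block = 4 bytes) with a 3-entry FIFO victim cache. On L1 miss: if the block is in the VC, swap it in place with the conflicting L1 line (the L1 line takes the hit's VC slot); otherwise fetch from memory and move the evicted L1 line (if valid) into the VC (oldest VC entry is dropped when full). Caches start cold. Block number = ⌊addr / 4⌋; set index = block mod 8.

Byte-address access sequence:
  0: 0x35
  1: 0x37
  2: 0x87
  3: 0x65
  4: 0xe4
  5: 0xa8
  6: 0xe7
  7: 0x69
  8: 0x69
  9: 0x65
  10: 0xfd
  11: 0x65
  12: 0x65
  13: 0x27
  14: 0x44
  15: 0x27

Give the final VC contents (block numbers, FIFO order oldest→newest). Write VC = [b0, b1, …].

  [0] addr=0x35 blk=13 s=5: MISS | VC []
  [1] addr=0x37 blk=13 s=5: L1-HIT | VC []
  [2] addr=0x87 blk=33 s=1: MISS | VC []
  [3] addr=0x65 blk=25 s=1: MISS | VC [33]
  [4] addr=0xe4 blk=57 s=1: MISS | VC [33, 25]
  [5] addr=0xa8 blk=42 s=2: MISS | VC [33, 25]
  [6] addr=0xe7 blk=57 s=1: L1-HIT | VC [33, 25]
  [7] addr=0x69 blk=26 s=2: MISS | VC [33, 25, 42]
  [8] addr=0x69 blk=26 s=2: L1-HIT | VC [33, 25, 42]
  [9] addr=0x65 blk=25 s=1: VC-HIT | VC [33, 57, 42]
  [10] addr=0xfd blk=63 s=7: MISS | VC [33, 57, 42]
  [11] addr=0x65 blk=25 s=1: L1-HIT | VC [33, 57, 42]
  [12] addr=0x65 blk=25 s=1: L1-HIT | VC [33, 57, 42]
  [13] addr=0x27 blk=9 s=1: MISS | VC [57, 42, 25]
  [14] addr=0x44 blk=17 s=1: MISS | VC [42, 25, 9]
  [15] addr=0x27 blk=9 s=1: VC-HIT | VC [42, 25, 17]

VC = [42, 25, 17]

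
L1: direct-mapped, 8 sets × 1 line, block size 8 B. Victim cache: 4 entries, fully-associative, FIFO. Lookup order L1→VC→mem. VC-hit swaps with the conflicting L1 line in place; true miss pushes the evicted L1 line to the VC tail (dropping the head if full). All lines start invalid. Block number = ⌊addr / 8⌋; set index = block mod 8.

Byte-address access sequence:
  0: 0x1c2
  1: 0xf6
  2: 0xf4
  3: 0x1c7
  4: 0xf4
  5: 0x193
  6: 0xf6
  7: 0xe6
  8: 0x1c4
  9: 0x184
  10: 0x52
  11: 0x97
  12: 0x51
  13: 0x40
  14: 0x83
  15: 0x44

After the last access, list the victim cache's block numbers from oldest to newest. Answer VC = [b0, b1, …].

VC = [50, 18, 48, 16]

#0 0x1c2→b56/s0 MISS; vc=[]
#1 0xf6→b30/s6 MISS; vc=[]
#2 0xf4→b30/s6 L1-HIT; vc=[]
#3 0x1c7→b56/s0 L1-HIT; vc=[]
#4 0xf4→b30/s6 L1-HIT; vc=[]
#5 0x193→b50/s2 MISS; vc=[]
#6 0xf6→b30/s6 L1-HIT; vc=[]
#7 0xe6→b28/s4 MISS; vc=[]
#8 0x1c4→b56/s0 L1-HIT; vc=[]
#9 0x184→b48/s0 MISS; vc=[56]
#10 0x52→b10/s2 MISS; vc=[56,50]
#11 0x97→b18/s2 MISS; vc=[56,50,10]
#12 0x51→b10/s2 VC-HIT; vc=[56,50,18]
#13 0x40→b8/s0 MISS; vc=[56,50,18,48]
#14 0x83→b16/s0 MISS; vc=[50,18,48,8]
#15 0x44→b8/s0 VC-HIT; vc=[50,18,48,16]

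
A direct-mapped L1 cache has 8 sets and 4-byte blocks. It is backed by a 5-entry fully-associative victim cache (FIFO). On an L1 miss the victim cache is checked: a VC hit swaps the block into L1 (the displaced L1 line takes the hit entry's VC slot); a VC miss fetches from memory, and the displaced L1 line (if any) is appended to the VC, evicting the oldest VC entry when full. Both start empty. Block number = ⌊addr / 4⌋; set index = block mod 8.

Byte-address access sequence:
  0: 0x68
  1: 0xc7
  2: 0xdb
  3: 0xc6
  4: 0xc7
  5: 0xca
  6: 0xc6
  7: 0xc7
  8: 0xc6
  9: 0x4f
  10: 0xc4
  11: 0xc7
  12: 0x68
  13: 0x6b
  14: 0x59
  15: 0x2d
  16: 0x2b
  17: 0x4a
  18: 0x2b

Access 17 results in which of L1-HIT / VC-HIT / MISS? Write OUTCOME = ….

  [0] addr=0x68 blk=26 s=2: MISS | VC []
  [1] addr=0xc7 blk=49 s=1: MISS | VC []
  [2] addr=0xdb blk=54 s=6: MISS | VC []
  [3] addr=0xc6 blk=49 s=1: L1-HIT | VC []
  [4] addr=0xc7 blk=49 s=1: L1-HIT | VC []
  [5] addr=0xca blk=50 s=2: MISS | VC [26]
  [6] addr=0xc6 blk=49 s=1: L1-HIT | VC [26]
  [7] addr=0xc7 blk=49 s=1: L1-HIT | VC [26]
  [8] addr=0xc6 blk=49 s=1: L1-HIT | VC [26]
  [9] addr=0x4f blk=19 s=3: MISS | VC [26]
  [10] addr=0xc4 blk=49 s=1: L1-HIT | VC [26]
  [11] addr=0xc7 blk=49 s=1: L1-HIT | VC [26]
  [12] addr=0x68 blk=26 s=2: VC-HIT | VC [50]
  [13] addr=0x6b blk=26 s=2: L1-HIT | VC [50]
  [14] addr=0x59 blk=22 s=6: MISS | VC [50, 54]
  [15] addr=0x2d blk=11 s=3: MISS | VC [50, 54, 19]
  [16] addr=0x2b blk=10 s=2: MISS | VC [50, 54, 19, 26]
  [17] addr=0x4a blk=18 s=2: MISS | VC [50, 54, 19, 26, 10]
  [18] addr=0x2b blk=10 s=2: VC-HIT | VC [50, 54, 19, 26, 18]

OUTCOME = MISS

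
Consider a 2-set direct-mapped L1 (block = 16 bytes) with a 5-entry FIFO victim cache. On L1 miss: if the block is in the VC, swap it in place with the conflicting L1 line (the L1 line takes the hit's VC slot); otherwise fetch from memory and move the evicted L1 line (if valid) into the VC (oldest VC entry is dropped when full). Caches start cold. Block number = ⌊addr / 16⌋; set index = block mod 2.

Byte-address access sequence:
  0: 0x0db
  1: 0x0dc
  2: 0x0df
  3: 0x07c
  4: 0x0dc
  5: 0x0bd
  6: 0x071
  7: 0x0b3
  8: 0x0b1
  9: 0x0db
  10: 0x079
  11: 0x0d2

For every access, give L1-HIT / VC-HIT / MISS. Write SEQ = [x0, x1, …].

SEQ = [MISS, L1-HIT, L1-HIT, MISS, VC-HIT, MISS, VC-HIT, VC-HIT, L1-HIT, VC-HIT, VC-HIT, VC-HIT]

0: 0xdb (blk 13, set 1) → MISS  vc=[]
1: 0xdc (blk 13, set 1) → L1-HIT  vc=[]
2: 0xdf (blk 13, set 1) → L1-HIT  vc=[]
3: 0x7c (blk 7, set 1) → MISS  vc=[13]
4: 0xdc (blk 13, set 1) → VC-HIT  vc=[7]
5: 0xbd (blk 11, set 1) → MISS  vc=[7, 13]
6: 0x71 (blk 7, set 1) → VC-HIT  vc=[11, 13]
7: 0xb3 (blk 11, set 1) → VC-HIT  vc=[7, 13]
8: 0xb1 (blk 11, set 1) → L1-HIT  vc=[7, 13]
9: 0xdb (blk 13, set 1) → VC-HIT  vc=[7, 11]
10: 0x79 (blk 7, set 1) → VC-HIT  vc=[13, 11]
11: 0xd2 (blk 13, set 1) → VC-HIT  vc=[7, 11]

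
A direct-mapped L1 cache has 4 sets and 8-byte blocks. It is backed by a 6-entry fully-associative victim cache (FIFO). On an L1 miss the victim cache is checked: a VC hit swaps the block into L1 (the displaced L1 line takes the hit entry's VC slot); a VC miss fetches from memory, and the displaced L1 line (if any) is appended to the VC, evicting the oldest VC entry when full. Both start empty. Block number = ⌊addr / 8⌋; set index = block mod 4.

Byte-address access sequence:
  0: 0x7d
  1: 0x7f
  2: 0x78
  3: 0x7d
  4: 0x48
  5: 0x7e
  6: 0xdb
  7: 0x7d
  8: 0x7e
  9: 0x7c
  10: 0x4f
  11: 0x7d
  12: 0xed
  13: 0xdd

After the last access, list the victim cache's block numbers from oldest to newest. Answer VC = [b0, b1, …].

VC = [15, 9]

0: 0x7d (blk 15, set 3) → MISS  vc=[]
1: 0x7f (blk 15, set 3) → L1-HIT  vc=[]
2: 0x78 (blk 15, set 3) → L1-HIT  vc=[]
3: 0x7d (blk 15, set 3) → L1-HIT  vc=[]
4: 0x48 (blk 9, set 1) → MISS  vc=[]
5: 0x7e (blk 15, set 3) → L1-HIT  vc=[]
6: 0xdb (blk 27, set 3) → MISS  vc=[15]
7: 0x7d (blk 15, set 3) → VC-HIT  vc=[27]
8: 0x7e (blk 15, set 3) → L1-HIT  vc=[27]
9: 0x7c (blk 15, set 3) → L1-HIT  vc=[27]
10: 0x4f (blk 9, set 1) → L1-HIT  vc=[27]
11: 0x7d (blk 15, set 3) → L1-HIT  vc=[27]
12: 0xed (blk 29, set 1) → MISS  vc=[27, 9]
13: 0xdd (blk 27, set 3) → VC-HIT  vc=[15, 9]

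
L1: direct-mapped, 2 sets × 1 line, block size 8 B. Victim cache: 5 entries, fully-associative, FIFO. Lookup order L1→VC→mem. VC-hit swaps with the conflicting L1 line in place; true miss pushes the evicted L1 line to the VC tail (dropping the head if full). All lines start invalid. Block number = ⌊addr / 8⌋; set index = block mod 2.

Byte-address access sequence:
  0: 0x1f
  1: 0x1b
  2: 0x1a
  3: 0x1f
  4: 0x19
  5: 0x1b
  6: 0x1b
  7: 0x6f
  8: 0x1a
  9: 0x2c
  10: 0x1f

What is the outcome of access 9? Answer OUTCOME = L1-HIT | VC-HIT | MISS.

#0 0x1f→b3/s1 MISS; vc=[]
#1 0x1b→b3/s1 L1-HIT; vc=[]
#2 0x1a→b3/s1 L1-HIT; vc=[]
#3 0x1f→b3/s1 L1-HIT; vc=[]
#4 0x19→b3/s1 L1-HIT; vc=[]
#5 0x1b→b3/s1 L1-HIT; vc=[]
#6 0x1b→b3/s1 L1-HIT; vc=[]
#7 0x6f→b13/s1 MISS; vc=[3]
#8 0x1a→b3/s1 VC-HIT; vc=[13]
#9 0x2c→b5/s1 MISS; vc=[13,3]
#10 0x1f→b3/s1 VC-HIT; vc=[13,5]

OUTCOME = MISS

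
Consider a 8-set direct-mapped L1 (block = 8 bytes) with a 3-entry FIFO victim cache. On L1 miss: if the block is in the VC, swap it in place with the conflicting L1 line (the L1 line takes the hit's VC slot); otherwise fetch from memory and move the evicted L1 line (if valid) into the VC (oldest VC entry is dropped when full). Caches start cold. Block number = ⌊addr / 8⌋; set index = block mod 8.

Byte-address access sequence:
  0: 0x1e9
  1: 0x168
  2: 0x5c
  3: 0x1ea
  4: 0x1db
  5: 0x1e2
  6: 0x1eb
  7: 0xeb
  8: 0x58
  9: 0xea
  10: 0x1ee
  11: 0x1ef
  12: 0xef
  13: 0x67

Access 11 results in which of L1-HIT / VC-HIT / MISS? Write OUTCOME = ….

#0 0x1e9→b61/s5 MISS; vc=[]
#1 0x168→b45/s5 MISS; vc=[61]
#2 0x5c→b11/s3 MISS; vc=[61]
#3 0x1ea→b61/s5 VC-HIT; vc=[45]
#4 0x1db→b59/s3 MISS; vc=[45,11]
#5 0x1e2→b60/s4 MISS; vc=[45,11]
#6 0x1eb→b61/s5 L1-HIT; vc=[45,11]
#7 0xeb→b29/s5 MISS; vc=[45,11,61]
#8 0x58→b11/s3 VC-HIT; vc=[45,59,61]
#9 0xea→b29/s5 L1-HIT; vc=[45,59,61]
#10 0x1ee→b61/s5 VC-HIT; vc=[45,59,29]
#11 0x1ef→b61/s5 L1-HIT; vc=[45,59,29]
#12 0xef→b29/s5 VC-HIT; vc=[45,59,61]
#13 0x67→b12/s4 MISS; vc=[59,61,60]

OUTCOME = L1-HIT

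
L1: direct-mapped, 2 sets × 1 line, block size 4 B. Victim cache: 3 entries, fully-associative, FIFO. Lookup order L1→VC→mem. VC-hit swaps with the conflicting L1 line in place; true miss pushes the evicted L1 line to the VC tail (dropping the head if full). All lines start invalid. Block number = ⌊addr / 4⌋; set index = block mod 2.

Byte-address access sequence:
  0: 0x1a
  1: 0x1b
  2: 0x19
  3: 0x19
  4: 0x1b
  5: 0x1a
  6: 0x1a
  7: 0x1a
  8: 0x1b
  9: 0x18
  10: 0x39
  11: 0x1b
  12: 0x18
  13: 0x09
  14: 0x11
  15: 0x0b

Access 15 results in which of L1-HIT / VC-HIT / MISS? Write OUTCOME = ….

OUTCOME = VC-HIT

0: 0x1a (blk 6, set 0) → MISS  vc=[]
1: 0x1b (blk 6, set 0) → L1-HIT  vc=[]
2: 0x19 (blk 6, set 0) → L1-HIT  vc=[]
3: 0x19 (blk 6, set 0) → L1-HIT  vc=[]
4: 0x1b (blk 6, set 0) → L1-HIT  vc=[]
5: 0x1a (blk 6, set 0) → L1-HIT  vc=[]
6: 0x1a (blk 6, set 0) → L1-HIT  vc=[]
7: 0x1a (blk 6, set 0) → L1-HIT  vc=[]
8: 0x1b (blk 6, set 0) → L1-HIT  vc=[]
9: 0x18 (blk 6, set 0) → L1-HIT  vc=[]
10: 0x39 (blk 14, set 0) → MISS  vc=[6]
11: 0x1b (blk 6, set 0) → VC-HIT  vc=[14]
12: 0x18 (blk 6, set 0) → L1-HIT  vc=[14]
13: 0x9 (blk 2, set 0) → MISS  vc=[14, 6]
14: 0x11 (blk 4, set 0) → MISS  vc=[14, 6, 2]
15: 0xb (blk 2, set 0) → VC-HIT  vc=[14, 6, 4]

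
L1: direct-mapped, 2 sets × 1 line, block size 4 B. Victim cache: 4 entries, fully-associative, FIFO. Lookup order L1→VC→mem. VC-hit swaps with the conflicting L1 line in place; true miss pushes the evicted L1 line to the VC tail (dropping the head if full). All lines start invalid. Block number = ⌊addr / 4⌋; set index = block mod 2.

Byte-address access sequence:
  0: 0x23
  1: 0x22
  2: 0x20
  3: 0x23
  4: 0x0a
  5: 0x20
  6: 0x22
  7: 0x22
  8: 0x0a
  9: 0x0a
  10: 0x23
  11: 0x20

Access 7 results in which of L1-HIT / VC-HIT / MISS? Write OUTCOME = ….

  [0] addr=0x23 blk=8 s=0: MISS | VC []
  [1] addr=0x22 blk=8 s=0: L1-HIT | VC []
  [2] addr=0x20 blk=8 s=0: L1-HIT | VC []
  [3] addr=0x23 blk=8 s=0: L1-HIT | VC []
  [4] addr=0xa blk=2 s=0: MISS | VC [8]
  [5] addr=0x20 blk=8 s=0: VC-HIT | VC [2]
  [6] addr=0x22 blk=8 s=0: L1-HIT | VC [2]
  [7] addr=0x22 blk=8 s=0: L1-HIT | VC [2]
  [8] addr=0xa blk=2 s=0: VC-HIT | VC [8]
  [9] addr=0xa blk=2 s=0: L1-HIT | VC [8]
  [10] addr=0x23 blk=8 s=0: VC-HIT | VC [2]
  [11] addr=0x20 blk=8 s=0: L1-HIT | VC [2]

OUTCOME = L1-HIT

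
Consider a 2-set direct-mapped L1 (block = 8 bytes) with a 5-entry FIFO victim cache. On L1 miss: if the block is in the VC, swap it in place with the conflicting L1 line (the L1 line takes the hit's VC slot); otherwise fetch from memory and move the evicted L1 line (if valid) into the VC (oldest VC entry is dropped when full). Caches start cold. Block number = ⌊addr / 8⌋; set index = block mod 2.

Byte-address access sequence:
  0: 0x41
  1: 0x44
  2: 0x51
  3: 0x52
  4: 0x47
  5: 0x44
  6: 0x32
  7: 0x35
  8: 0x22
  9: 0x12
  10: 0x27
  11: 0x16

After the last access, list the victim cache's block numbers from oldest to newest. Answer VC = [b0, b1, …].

VC = [10, 8, 6, 4]

#0 0x41→b8/s0 MISS; vc=[]
#1 0x44→b8/s0 L1-HIT; vc=[]
#2 0x51→b10/s0 MISS; vc=[8]
#3 0x52→b10/s0 L1-HIT; vc=[8]
#4 0x47→b8/s0 VC-HIT; vc=[10]
#5 0x44→b8/s0 L1-HIT; vc=[10]
#6 0x32→b6/s0 MISS; vc=[10,8]
#7 0x35→b6/s0 L1-HIT; vc=[10,8]
#8 0x22→b4/s0 MISS; vc=[10,8,6]
#9 0x12→b2/s0 MISS; vc=[10,8,6,4]
#10 0x27→b4/s0 VC-HIT; vc=[10,8,6,2]
#11 0x16→b2/s0 VC-HIT; vc=[10,8,6,4]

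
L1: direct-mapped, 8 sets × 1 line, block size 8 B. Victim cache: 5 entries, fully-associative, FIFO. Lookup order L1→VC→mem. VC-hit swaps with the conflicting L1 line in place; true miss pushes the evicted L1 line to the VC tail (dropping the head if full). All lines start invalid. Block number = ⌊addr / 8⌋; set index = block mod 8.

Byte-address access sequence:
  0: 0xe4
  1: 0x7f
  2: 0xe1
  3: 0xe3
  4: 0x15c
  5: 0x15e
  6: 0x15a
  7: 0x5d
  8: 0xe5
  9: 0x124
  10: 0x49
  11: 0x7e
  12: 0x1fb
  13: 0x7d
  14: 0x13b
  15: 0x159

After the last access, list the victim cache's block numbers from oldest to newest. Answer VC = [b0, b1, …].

#0 0xe4→b28/s4 MISS; vc=[]
#1 0x7f→b15/s7 MISS; vc=[]
#2 0xe1→b28/s4 L1-HIT; vc=[]
#3 0xe3→b28/s4 L1-HIT; vc=[]
#4 0x15c→b43/s3 MISS; vc=[]
#5 0x15e→b43/s3 L1-HIT; vc=[]
#6 0x15a→b43/s3 L1-HIT; vc=[]
#7 0x5d→b11/s3 MISS; vc=[43]
#8 0xe5→b28/s4 L1-HIT; vc=[43]
#9 0x124→b36/s4 MISS; vc=[43,28]
#10 0x49→b9/s1 MISS; vc=[43,28]
#11 0x7e→b15/s7 L1-HIT; vc=[43,28]
#12 0x1fb→b63/s7 MISS; vc=[43,28,15]
#13 0x7d→b15/s7 VC-HIT; vc=[43,28,63]
#14 0x13b→b39/s7 MISS; vc=[43,28,63,15]
#15 0x159→b43/s3 VC-HIT; vc=[11,28,63,15]

VC = [11, 28, 63, 15]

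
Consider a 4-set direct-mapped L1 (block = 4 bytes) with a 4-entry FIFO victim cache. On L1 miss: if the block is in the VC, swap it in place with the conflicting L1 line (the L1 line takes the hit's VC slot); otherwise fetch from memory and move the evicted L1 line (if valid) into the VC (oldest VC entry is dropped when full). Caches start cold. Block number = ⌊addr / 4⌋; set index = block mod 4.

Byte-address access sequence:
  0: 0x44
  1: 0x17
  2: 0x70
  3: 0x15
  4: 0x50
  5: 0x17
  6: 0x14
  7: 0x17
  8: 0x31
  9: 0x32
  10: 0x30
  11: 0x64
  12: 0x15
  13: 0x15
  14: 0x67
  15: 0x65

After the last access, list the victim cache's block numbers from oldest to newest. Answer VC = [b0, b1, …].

  [0] addr=0x44 blk=17 s=1: MISS | VC []
  [1] addr=0x17 blk=5 s=1: MISS | VC [17]
  [2] addr=0x70 blk=28 s=0: MISS | VC [17]
  [3] addr=0x15 blk=5 s=1: L1-HIT | VC [17]
  [4] addr=0x50 blk=20 s=0: MISS | VC [17, 28]
  [5] addr=0x17 blk=5 s=1: L1-HIT | VC [17, 28]
  [6] addr=0x14 blk=5 s=1: L1-HIT | VC [17, 28]
  [7] addr=0x17 blk=5 s=1: L1-HIT | VC [17, 28]
  [8] addr=0x31 blk=12 s=0: MISS | VC [17, 28, 20]
  [9] addr=0x32 blk=12 s=0: L1-HIT | VC [17, 28, 20]
  [10] addr=0x30 blk=12 s=0: L1-HIT | VC [17, 28, 20]
  [11] addr=0x64 blk=25 s=1: MISS | VC [17, 28, 20, 5]
  [12] addr=0x15 blk=5 s=1: VC-HIT | VC [17, 28, 20, 25]
  [13] addr=0x15 blk=5 s=1: L1-HIT | VC [17, 28, 20, 25]
  [14] addr=0x67 blk=25 s=1: VC-HIT | VC [17, 28, 20, 5]
  [15] addr=0x65 blk=25 s=1: L1-HIT | VC [17, 28, 20, 5]

VC = [17, 28, 20, 5]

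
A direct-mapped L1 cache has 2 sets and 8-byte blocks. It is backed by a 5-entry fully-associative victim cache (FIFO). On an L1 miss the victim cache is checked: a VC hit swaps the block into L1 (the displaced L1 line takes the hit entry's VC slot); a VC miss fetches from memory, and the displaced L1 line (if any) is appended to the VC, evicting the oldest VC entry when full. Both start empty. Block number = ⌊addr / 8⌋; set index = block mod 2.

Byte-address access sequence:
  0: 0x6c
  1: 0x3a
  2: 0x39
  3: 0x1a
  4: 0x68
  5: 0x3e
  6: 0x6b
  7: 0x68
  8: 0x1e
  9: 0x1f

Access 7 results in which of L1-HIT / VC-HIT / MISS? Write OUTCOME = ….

OUTCOME = L1-HIT

  [0] addr=0x6c blk=13 s=1: MISS | VC []
  [1] addr=0x3a blk=7 s=1: MISS | VC [13]
  [2] addr=0x39 blk=7 s=1: L1-HIT | VC [13]
  [3] addr=0x1a blk=3 s=1: MISS | VC [13, 7]
  [4] addr=0x68 blk=13 s=1: VC-HIT | VC [3, 7]
  [5] addr=0x3e blk=7 s=1: VC-HIT | VC [3, 13]
  [6] addr=0x6b blk=13 s=1: VC-HIT | VC [3, 7]
  [7] addr=0x68 blk=13 s=1: L1-HIT | VC [3, 7]
  [8] addr=0x1e blk=3 s=1: VC-HIT | VC [13, 7]
  [9] addr=0x1f blk=3 s=1: L1-HIT | VC [13, 7]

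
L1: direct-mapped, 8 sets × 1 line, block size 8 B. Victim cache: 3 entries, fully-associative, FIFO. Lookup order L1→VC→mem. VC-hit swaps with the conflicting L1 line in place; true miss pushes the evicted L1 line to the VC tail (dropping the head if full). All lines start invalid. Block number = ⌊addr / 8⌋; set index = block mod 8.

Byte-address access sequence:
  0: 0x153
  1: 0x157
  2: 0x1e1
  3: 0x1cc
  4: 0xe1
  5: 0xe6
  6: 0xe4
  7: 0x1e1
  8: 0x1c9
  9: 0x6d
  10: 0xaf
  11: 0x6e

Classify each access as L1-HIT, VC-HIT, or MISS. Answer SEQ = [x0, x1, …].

SEQ = [MISS, L1-HIT, MISS, MISS, MISS, L1-HIT, L1-HIT, VC-HIT, L1-HIT, MISS, MISS, VC-HIT]

#0 0x153→b42/s2 MISS; vc=[]
#1 0x157→b42/s2 L1-HIT; vc=[]
#2 0x1e1→b60/s4 MISS; vc=[]
#3 0x1cc→b57/s1 MISS; vc=[]
#4 0xe1→b28/s4 MISS; vc=[60]
#5 0xe6→b28/s4 L1-HIT; vc=[60]
#6 0xe4→b28/s4 L1-HIT; vc=[60]
#7 0x1e1→b60/s4 VC-HIT; vc=[28]
#8 0x1c9→b57/s1 L1-HIT; vc=[28]
#9 0x6d→b13/s5 MISS; vc=[28]
#10 0xaf→b21/s5 MISS; vc=[28,13]
#11 0x6e→b13/s5 VC-HIT; vc=[28,21]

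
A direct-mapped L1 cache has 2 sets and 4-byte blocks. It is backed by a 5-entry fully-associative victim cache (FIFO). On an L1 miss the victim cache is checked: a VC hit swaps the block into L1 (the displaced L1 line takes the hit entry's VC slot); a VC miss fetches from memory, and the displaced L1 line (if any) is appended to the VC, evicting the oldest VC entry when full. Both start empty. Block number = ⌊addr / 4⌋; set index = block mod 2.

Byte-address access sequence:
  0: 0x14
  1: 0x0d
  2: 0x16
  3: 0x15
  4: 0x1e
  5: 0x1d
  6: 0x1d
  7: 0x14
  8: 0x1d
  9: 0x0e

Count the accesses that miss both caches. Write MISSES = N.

  [0] addr=0x14 blk=5 s=1: MISS | VC []
  [1] addr=0xd blk=3 s=1: MISS | VC [5]
  [2] addr=0x16 blk=5 s=1: VC-HIT | VC [3]
  [3] addr=0x15 blk=5 s=1: L1-HIT | VC [3]
  [4] addr=0x1e blk=7 s=1: MISS | VC [3, 5]
  [5] addr=0x1d blk=7 s=1: L1-HIT | VC [3, 5]
  [6] addr=0x1d blk=7 s=1: L1-HIT | VC [3, 5]
  [7] addr=0x14 blk=5 s=1: VC-HIT | VC [3, 7]
  [8] addr=0x1d blk=7 s=1: VC-HIT | VC [3, 5]
  [9] addr=0xe blk=3 s=1: VC-HIT | VC [7, 5]

MISSES = 3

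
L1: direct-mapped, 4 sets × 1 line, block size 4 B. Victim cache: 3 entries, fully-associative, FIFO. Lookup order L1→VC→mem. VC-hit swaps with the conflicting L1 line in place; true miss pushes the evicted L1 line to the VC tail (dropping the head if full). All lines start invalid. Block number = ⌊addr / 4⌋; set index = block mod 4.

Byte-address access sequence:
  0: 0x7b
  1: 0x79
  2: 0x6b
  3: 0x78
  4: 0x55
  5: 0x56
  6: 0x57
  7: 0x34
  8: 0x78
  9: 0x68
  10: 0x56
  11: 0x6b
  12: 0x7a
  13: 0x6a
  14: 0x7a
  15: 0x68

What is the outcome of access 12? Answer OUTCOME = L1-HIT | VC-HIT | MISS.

OUTCOME = VC-HIT

  [0] addr=0x7b blk=30 s=2: MISS | VC []
  [1] addr=0x79 blk=30 s=2: L1-HIT | VC []
  [2] addr=0x6b blk=26 s=2: MISS | VC [30]
  [3] addr=0x78 blk=30 s=2: VC-HIT | VC [26]
  [4] addr=0x55 blk=21 s=1: MISS | VC [26]
  [5] addr=0x56 blk=21 s=1: L1-HIT | VC [26]
  [6] addr=0x57 blk=21 s=1: L1-HIT | VC [26]
  [7] addr=0x34 blk=13 s=1: MISS | VC [26, 21]
  [8] addr=0x78 blk=30 s=2: L1-HIT | VC [26, 21]
  [9] addr=0x68 blk=26 s=2: VC-HIT | VC [30, 21]
  [10] addr=0x56 blk=21 s=1: VC-HIT | VC [30, 13]
  [11] addr=0x6b blk=26 s=2: L1-HIT | VC [30, 13]
  [12] addr=0x7a blk=30 s=2: VC-HIT | VC [26, 13]
  [13] addr=0x6a blk=26 s=2: VC-HIT | VC [30, 13]
  [14] addr=0x7a blk=30 s=2: VC-HIT | VC [26, 13]
  [15] addr=0x68 blk=26 s=2: VC-HIT | VC [30, 13]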